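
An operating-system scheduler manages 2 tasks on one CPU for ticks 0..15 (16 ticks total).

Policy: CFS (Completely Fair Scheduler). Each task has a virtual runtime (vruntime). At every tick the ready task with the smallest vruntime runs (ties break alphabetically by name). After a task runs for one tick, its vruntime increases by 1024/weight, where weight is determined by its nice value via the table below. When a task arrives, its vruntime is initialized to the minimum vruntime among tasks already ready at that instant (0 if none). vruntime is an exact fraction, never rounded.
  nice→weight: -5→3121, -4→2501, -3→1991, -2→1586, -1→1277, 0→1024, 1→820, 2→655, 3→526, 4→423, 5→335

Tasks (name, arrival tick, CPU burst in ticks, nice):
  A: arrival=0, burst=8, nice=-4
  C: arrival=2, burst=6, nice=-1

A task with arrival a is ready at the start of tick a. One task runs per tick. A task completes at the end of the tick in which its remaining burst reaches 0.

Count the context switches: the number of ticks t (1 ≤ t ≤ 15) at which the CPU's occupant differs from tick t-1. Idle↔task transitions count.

context switches = 8

t=0: vr[A=0] → run A
t=1: vr[A=1024/2501] → run A
t=2: vr[A=2048/2501 C=2048/2501] → run A
t=3: vr[A=3072/2501 C=2048/2501] → run C
t=4: vr[A=3072/2501 C=5176320/3193777] → run A
t=5: vr[A=4096/2501 C=5176320/3193777] → run C
t=6: vr[A=4096/2501 C=7737344/3193777] → run A
t=7: vr[A=5120/2501 C=7737344/3193777] → run A
t=8: vr[A=6144/2501 C=7737344/3193777] → run C
t=9: vr[A=6144/2501 C=10298368/3193777] → run A
t=10: vr[A=7168/2501 C=10298368/3193777] → run A
t=11: vr[C=10298368/3193777] → run C
t=12: vr[C=12859392/3193777] → run C
t=13: vr[C=15420416/3193777] → run C
t=14: (idle)
t=15: (idle)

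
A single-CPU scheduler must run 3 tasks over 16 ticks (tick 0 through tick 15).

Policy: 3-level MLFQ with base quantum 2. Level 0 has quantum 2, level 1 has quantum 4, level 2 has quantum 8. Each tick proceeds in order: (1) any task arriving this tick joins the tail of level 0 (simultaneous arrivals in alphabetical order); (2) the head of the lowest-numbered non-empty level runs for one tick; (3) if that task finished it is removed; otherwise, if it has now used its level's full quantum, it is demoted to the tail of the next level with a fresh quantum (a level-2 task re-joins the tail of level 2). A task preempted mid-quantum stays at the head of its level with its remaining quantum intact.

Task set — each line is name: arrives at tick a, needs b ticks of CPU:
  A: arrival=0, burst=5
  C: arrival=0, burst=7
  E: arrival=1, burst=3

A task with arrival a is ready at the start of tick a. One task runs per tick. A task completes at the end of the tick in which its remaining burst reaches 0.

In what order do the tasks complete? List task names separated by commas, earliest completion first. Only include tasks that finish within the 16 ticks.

t=0: L0/L1/L2 = AC/-/- → run A
t=1: L0/L1/L2 = ACE/-/- → run A
t=2: L0/L1/L2 = CE/A/- → run C
t=3: L0/L1/L2 = CE/A/- → run C
t=4: L0/L1/L2 = E/AC/- → run E
t=5: L0/L1/L2 = E/AC/- → run E
t=6: L0/L1/L2 = -/ACE/- → run A
t=7: L0/L1/L2 = -/ACE/- → run A
t=8: L0/L1/L2 = -/ACE/- → run A
t=9: L0/L1/L2 = -/CE/- → run C
t=10: L0/L1/L2 = -/CE/- → run C
t=11: L0/L1/L2 = -/CE/- → run C
t=12: L0/L1/L2 = -/CE/- → run C
t=13: L0/L1/L2 = -/E/C → run E
t=14: L0/L1/L2 = -/-/C → run C
t=15: (idle)

completion order = A, E, C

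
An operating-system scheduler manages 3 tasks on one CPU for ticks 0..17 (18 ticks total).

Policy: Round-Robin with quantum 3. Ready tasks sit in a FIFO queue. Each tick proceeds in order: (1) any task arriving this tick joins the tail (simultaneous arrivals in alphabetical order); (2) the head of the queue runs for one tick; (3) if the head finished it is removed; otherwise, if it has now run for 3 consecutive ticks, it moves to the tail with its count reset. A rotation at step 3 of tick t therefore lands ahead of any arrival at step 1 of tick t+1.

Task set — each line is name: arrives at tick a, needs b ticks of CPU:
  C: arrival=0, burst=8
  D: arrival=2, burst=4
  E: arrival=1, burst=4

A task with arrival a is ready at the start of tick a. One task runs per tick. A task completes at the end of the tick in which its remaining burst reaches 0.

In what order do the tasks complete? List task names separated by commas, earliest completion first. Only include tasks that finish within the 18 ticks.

t=0: queue=[C] q_used=0 → run C
t=1: queue=[C,E] q_used=1 → run C
t=2: queue=[C,E,D] q_used=2 → run C
t=3: queue=[E,D,C] q_used=0 → run E
t=4: queue=[E,D,C] q_used=1 → run E
t=5: queue=[E,D,C] q_used=2 → run E
t=6: queue=[D,C,E] q_used=0 → run D
t=7: queue=[D,C,E] q_used=1 → run D
t=8: queue=[D,C,E] q_used=2 → run D
t=9: queue=[C,E,D] q_used=0 → run C
t=10: queue=[C,E,D] q_used=1 → run C
t=11: queue=[C,E,D] q_used=2 → run C
t=12: queue=[E,D,C] q_used=0 → run E
t=13: queue=[D,C] q_used=0 → run D
t=14: queue=[C] q_used=0 → run C
t=15: queue=[C] q_used=1 → run C
t=16: (idle)
t=17: (idle)

completion order = E, D, C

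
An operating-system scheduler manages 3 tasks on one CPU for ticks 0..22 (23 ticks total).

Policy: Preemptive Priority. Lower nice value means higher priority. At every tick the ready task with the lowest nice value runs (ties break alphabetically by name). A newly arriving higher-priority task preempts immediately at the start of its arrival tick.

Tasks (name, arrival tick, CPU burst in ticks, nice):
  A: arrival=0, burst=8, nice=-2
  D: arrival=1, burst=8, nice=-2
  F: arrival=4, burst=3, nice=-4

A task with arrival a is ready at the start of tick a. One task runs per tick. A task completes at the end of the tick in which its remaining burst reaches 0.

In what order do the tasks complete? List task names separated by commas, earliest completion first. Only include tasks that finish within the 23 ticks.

completion order = F, A, D

t=0: ready={A} → run A
t=1: ready={A,D} → run A
t=2: ready={A,D} → run A
t=3: ready={A,D} → run A
t=4: ready={A,D,F} → run F
t=5: ready={A,D,F} → run F
t=6: ready={A,D,F} → run F
t=7: ready={A,D} → run A
t=8: ready={A,D} → run A
t=9: ready={A,D} → run A
t=10: ready={A,D} → run A
t=11: ready={D} → run D
t=12: ready={D} → run D
t=13: ready={D} → run D
t=14: ready={D} → run D
t=15: ready={D} → run D
t=16: ready={D} → run D
t=17: ready={D} → run D
t=18: ready={D} → run D
t=19: (idle)
t=20: (idle)
t=21: (idle)
t=22: (idle)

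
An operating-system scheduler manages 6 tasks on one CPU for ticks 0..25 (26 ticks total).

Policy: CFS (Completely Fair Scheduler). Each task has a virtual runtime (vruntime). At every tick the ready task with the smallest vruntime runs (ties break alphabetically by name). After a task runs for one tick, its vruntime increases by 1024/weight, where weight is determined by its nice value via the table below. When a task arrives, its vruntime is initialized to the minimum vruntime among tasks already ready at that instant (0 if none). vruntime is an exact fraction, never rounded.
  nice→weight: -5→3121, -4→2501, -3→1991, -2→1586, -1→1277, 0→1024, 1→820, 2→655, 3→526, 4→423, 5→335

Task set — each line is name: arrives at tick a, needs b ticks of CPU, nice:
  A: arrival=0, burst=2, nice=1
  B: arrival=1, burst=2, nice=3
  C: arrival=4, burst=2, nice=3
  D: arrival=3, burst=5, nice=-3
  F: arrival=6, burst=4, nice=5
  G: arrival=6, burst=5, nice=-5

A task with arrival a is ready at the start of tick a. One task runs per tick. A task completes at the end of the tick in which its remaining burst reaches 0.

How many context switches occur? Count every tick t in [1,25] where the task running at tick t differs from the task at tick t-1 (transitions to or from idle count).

context switches = 13

t=0: vr[A=0] → run A
t=1: vr[A=256/205 B=256/205] → run A
t=2: vr[B=256/205] → run B
t=3: vr[B=172288/53915 D=172288/53915] → run B
t=4: vr[C=172288/53915 D=172288/53915] → run C
t=5: vr[C=277248/53915 D=172288/53915] → run D
t=6: vr[C=277248/53915 D=398234368/107344765 F=398234368/107344765 G=398234368/107344765] → run D
t=7: vr[C=277248/53915 D=453443328/107344765 F=398234368/107344765 G=398234368/107344765] → run F
t=8: vr[C=277248/53915 D=453443328/107344765 F=48665910528/7192099255 G=398234368/107344765] → run G
t=9: vr[C=277248/53915 D=453443328/107344765 F=48665910528/7192099255 G=1352810501888/335023011565] → run G
t=10: vr[C=277248/53915 D=453443328/107344765 F=48665910528/7192099255 G=1462731541248/335023011565] → run D
t=11: vr[C=277248/53915 D=508652288/107344765 F=48665910528/7192099255 G=1462731541248/335023011565] → run G
t=12: vr[C=277248/53915 D=508652288/107344765 F=48665910528/7192099255 G=1572652580608/335023011565] → run G
t=13: vr[C=277248/53915 D=508652288/107344765 F=48665910528/7192099255 G=1682573619968/335023011565] → run D
t=14: vr[C=277248/53915 D=563861248/107344765 F=48665910528/7192099255 G=1682573619968/335023011565] → run G
t=15: vr[C=277248/53915 D=563861248/107344765 F=48665910528/7192099255] → run C
t=16: vr[D=563861248/107344765 F=48665910528/7192099255] → run D
t=17: vr[F=48665910528/7192099255] → run F
t=18: vr[F=14130023680/1438419851] → run F
t=19: vr[F=92634326272/7192099255] → run F
t=20: (idle)
t=21: (idle)
t=22: (idle)
t=23: (idle)
t=24: (idle)
t=25: (idle)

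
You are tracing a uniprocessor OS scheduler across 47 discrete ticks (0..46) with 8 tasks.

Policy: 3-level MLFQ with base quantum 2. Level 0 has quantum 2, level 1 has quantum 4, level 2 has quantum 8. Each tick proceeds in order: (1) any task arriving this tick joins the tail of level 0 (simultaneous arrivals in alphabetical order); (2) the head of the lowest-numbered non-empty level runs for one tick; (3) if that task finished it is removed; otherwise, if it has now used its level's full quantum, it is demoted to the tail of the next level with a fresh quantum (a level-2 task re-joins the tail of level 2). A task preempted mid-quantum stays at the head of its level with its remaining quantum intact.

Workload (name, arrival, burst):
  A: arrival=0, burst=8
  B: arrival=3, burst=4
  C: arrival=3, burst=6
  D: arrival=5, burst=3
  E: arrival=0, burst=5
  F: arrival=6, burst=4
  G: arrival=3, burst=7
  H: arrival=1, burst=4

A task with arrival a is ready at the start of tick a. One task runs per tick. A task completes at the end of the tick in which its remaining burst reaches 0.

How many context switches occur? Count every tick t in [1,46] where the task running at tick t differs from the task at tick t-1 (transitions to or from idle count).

t=0: L0/L1/L2 = AE/-/- → run A
t=1: L0/L1/L2 = AEH/-/- → run A
t=2: L0/L1/L2 = EH/A/- → run E
t=3: L0/L1/L2 = EHBCG/A/- → run E
t=4: L0/L1/L2 = HBCG/AE/- → run H
t=5: L0/L1/L2 = HBCGD/AE/- → run H
t=6: L0/L1/L2 = BCGDF/AEH/- → run B
t=7: L0/L1/L2 = BCGDF/AEH/- → run B
t=8: L0/L1/L2 = CGDF/AEHB/- → run C
t=9: L0/L1/L2 = CGDF/AEHB/- → run C
t=10: L0/L1/L2 = GDF/AEHBC/- → run G
t=11: L0/L1/L2 = GDF/AEHBC/- → run G
t=12: L0/L1/L2 = DF/AEHBCG/- → run D
t=13: L0/L1/L2 = DF/AEHBCG/- → run D
t=14: L0/L1/L2 = F/AEHBCGD/- → run F
t=15: L0/L1/L2 = F/AEHBCGD/- → run F
t=16: L0/L1/L2 = -/AEHBCGDF/- → run A
t=17: L0/L1/L2 = -/AEHBCGDF/- → run A
t=18: L0/L1/L2 = -/AEHBCGDF/- → run A
t=19: L0/L1/L2 = -/AEHBCGDF/- → run A
t=20: L0/L1/L2 = -/EHBCGDF/A → run E
t=21: L0/L1/L2 = -/EHBCGDF/A → run E
t=22: L0/L1/L2 = -/EHBCGDF/A → run E
t=23: L0/L1/L2 = -/HBCGDF/A → run H
t=24: L0/L1/L2 = -/HBCGDF/A → run H
t=25: L0/L1/L2 = -/BCGDF/A → run B
t=26: L0/L1/L2 = -/BCGDF/A → run B
t=27: L0/L1/L2 = -/CGDF/A → run C
t=28: L0/L1/L2 = -/CGDF/A → run C
t=29: L0/L1/L2 = -/CGDF/A → run C
t=30: L0/L1/L2 = -/CGDF/A → run C
t=31: L0/L1/L2 = -/GDF/A → run G
t=32: L0/L1/L2 = -/GDF/A → run G
t=33: L0/L1/L2 = -/GDF/A → run G
t=34: L0/L1/L2 = -/GDF/A → run G
t=35: L0/L1/L2 = -/DF/AG → run D
t=36: L0/L1/L2 = -/F/AG → run F
t=37: L0/L1/L2 = -/F/AG → run F
t=38: L0/L1/L2 = -/-/AG → run A
t=39: L0/L1/L2 = -/-/AG → run A
t=40: L0/L1/L2 = -/-/G → run G
t=41: (idle)
t=42: (idle)
t=43: (idle)
t=44: (idle)
t=45: (idle)
t=46: (idle)

context switches = 18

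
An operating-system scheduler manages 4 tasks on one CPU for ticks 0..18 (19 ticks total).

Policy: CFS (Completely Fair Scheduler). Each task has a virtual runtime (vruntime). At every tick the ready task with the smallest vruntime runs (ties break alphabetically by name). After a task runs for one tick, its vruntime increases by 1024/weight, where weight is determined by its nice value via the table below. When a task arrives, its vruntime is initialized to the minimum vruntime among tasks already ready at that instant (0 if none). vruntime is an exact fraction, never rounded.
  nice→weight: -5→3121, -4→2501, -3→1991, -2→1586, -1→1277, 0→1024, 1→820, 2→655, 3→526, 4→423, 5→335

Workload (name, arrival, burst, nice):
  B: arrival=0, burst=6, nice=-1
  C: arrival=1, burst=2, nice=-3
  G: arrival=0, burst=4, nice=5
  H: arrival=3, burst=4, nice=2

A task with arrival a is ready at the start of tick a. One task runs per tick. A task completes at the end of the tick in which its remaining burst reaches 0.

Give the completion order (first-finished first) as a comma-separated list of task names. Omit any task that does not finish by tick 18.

t=0: vr[B=0 G=0] → run B
t=1: vr[B=1024/1277 C=0 G=0] → run C
t=2: vr[B=1024/1277 C=1024/1991 G=0] → run G
t=3: vr[B=1024/1277 C=1024/1991 G=1024/335 H=1024/1991] → run C
t=4: vr[B=1024/1277 G=1024/335 H=1024/1991] → run H
t=5: vr[B=1024/1277 G=1024/335 H=2709504/1304105] → run B
t=6: vr[B=2048/1277 G=1024/335 H=2709504/1304105] → run B
t=7: vr[B=3072/1277 G=1024/335 H=2709504/1304105] → run H
t=8: vr[B=3072/1277 G=1024/335 H=4748288/1304105] → run B
t=9: vr[B=4096/1277 G=1024/335 H=4748288/1304105] → run G
t=10: vr[B=4096/1277 G=2048/335 H=4748288/1304105] → run B
t=11: vr[B=5120/1277 G=2048/335 H=4748288/1304105] → run H
t=12: vr[B=5120/1277 G=2048/335 H=6787072/1304105] → run B
t=13: vr[G=2048/335 H=6787072/1304105] → run H
t=14: vr[G=2048/335] → run G
t=15: vr[G=3072/335] → run G
t=16: (idle)
t=17: (idle)
t=18: (idle)

completion order = C, B, H, G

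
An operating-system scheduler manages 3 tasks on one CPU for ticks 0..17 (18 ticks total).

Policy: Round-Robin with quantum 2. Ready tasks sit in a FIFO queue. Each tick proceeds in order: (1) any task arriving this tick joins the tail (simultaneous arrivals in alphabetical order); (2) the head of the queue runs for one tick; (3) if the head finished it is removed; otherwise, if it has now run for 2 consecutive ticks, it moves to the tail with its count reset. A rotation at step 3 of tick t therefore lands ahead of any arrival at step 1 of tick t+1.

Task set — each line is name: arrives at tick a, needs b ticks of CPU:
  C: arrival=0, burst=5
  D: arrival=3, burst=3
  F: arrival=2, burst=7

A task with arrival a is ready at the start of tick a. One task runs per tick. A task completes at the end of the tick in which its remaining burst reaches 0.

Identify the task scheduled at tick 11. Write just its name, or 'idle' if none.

t=0: queue=[C] q_used=0 → run C
t=1: queue=[C] q_used=1 → run C
t=2: queue=[C,F] q_used=0 → run C
t=3: queue=[C,F,D] q_used=1 → run C
t=4: queue=[F,D,C] q_used=0 → run F
t=5: queue=[F,D,C] q_used=1 → run F
t=6: queue=[D,C,F] q_used=0 → run D
t=7: queue=[D,C,F] q_used=1 → run D
t=8: queue=[C,F,D] q_used=0 → run C
t=9: queue=[F,D] q_used=0 → run F
t=10: queue=[F,D] q_used=1 → run F
t=11: queue=[D,F] q_used=0 → run D
t=12: queue=[F] q_used=0 → run F
t=13: queue=[F] q_used=1 → run F
t=14: queue=[F] q_used=0 → run F
t=15: (idle)
t=16: (idle)
t=17: (idle)

running at tick 11 = D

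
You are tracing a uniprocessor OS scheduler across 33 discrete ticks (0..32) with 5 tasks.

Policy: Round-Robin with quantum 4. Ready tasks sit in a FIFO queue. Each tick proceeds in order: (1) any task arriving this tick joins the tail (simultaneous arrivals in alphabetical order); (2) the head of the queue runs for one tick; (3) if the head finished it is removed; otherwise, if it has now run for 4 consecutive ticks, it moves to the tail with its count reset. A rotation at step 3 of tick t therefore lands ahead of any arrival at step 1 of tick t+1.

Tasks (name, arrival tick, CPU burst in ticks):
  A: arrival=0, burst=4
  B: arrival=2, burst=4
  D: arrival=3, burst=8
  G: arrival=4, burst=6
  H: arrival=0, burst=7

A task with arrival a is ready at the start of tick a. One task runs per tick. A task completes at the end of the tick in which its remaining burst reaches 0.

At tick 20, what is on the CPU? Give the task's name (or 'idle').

t=0: queue=[A,H] q_used=0 → run A
t=1: queue=[A,H] q_used=1 → run A
t=2: queue=[A,H,B] q_used=2 → run A
t=3: queue=[A,H,B,D] q_used=3 → run A
t=4: queue=[H,B,D,G] q_used=0 → run H
t=5: queue=[H,B,D,G] q_used=1 → run H
t=6: queue=[H,B,D,G] q_used=2 → run H
t=7: queue=[H,B,D,G] q_used=3 → run H
t=8: queue=[B,D,G,H] q_used=0 → run B
t=9: queue=[B,D,G,H] q_used=1 → run B
t=10: queue=[B,D,G,H] q_used=2 → run B
t=11: queue=[B,D,G,H] q_used=3 → run B
t=12: queue=[D,G,H] q_used=0 → run D
t=13: queue=[D,G,H] q_used=1 → run D
t=14: queue=[D,G,H] q_used=2 → run D
t=15: queue=[D,G,H] q_used=3 → run D
t=16: queue=[G,H,D] q_used=0 → run G
t=17: queue=[G,H,D] q_used=1 → run G
t=18: queue=[G,H,D] q_used=2 → run G
t=19: queue=[G,H,D] q_used=3 → run G
t=20: queue=[H,D,G] q_used=0 → run H
t=21: queue=[H,D,G] q_used=1 → run H
t=22: queue=[H,D,G] q_used=2 → run H
t=23: queue=[D,G] q_used=0 → run D
t=24: queue=[D,G] q_used=1 → run D
t=25: queue=[D,G] q_used=2 → run D
t=26: queue=[D,G] q_used=3 → run D
t=27: queue=[G] q_used=0 → run G
t=28: queue=[G] q_used=1 → run G
t=29: (idle)
t=30: (idle)
t=31: (idle)
t=32: (idle)

running at tick 20 = H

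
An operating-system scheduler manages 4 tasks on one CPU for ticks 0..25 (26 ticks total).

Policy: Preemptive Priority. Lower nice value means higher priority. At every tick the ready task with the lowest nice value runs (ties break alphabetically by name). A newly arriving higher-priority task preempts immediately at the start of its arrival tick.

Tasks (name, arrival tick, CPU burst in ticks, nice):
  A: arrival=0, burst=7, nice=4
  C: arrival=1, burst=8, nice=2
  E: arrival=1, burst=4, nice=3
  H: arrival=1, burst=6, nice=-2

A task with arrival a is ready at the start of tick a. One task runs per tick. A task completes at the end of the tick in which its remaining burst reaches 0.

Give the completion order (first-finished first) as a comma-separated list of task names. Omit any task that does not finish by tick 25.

completion order = H, C, E, A

t=0: ready={A} → run A
t=1: ready={A,C,E,H} → run H
t=2: ready={A,C,E,H} → run H
t=3: ready={A,C,E,H} → run H
t=4: ready={A,C,E,H} → run H
t=5: ready={A,C,E,H} → run H
t=6: ready={A,C,E,H} → run H
t=7: ready={A,C,E} → run C
t=8: ready={A,C,E} → run C
t=9: ready={A,C,E} → run C
t=10: ready={A,C,E} → run C
t=11: ready={A,C,E} → run C
t=12: ready={A,C,E} → run C
t=13: ready={A,C,E} → run C
t=14: ready={A,C,E} → run C
t=15: ready={A,E} → run E
t=16: ready={A,E} → run E
t=17: ready={A,E} → run E
t=18: ready={A,E} → run E
t=19: ready={A} → run A
t=20: ready={A} → run A
t=21: ready={A} → run A
t=22: ready={A} → run A
t=23: ready={A} → run A
t=24: ready={A} → run A
t=25: (idle)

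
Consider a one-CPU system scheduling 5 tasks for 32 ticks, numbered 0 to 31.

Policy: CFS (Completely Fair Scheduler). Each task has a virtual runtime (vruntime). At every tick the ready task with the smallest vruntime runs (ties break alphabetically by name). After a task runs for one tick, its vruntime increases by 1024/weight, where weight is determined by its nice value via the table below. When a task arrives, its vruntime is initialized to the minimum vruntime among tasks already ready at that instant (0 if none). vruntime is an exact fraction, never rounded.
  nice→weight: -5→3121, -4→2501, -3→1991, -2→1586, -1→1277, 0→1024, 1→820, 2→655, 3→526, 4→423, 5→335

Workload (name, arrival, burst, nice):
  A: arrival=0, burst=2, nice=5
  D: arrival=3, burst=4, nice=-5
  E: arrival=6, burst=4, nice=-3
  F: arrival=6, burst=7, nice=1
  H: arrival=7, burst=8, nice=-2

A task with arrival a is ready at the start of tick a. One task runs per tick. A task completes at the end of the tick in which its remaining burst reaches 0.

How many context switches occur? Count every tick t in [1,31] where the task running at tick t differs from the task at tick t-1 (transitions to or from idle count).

context switches = 18

t=0: vr[A=0] → run A
t=1: vr[A=1024/335] → run A
t=2: (idle)
t=3: vr[D=0] → run D
t=4: vr[D=1024/3121] → run D
t=5: vr[D=2048/3121] → run D
t=6: vr[D=3072/3121 E=3072/3121 F=3072/3121] → run D
t=7: vr[E=3072/3121 F=3072/3121 H=3072/3121] → run E
t=8: vr[E=9312256/6213911 F=3072/3121 H=3072/3121] → run F
t=9: vr[E=9312256/6213911 F=1428736/639805 H=3072/3121] → run H
t=10: vr[E=9312256/6213911 F=1428736/639805 H=4034048/2474953] → run E
t=11: vr[E=12508160/6213911 F=1428736/639805 H=4034048/2474953] → run H
t=12: vr[E=12508160/6213911 F=1428736/639805 H=5632000/2474953] → run E
t=13: vr[E=15704064/6213911 F=1428736/639805 H=5632000/2474953] → run F
t=14: vr[E=15704064/6213911 F=2227712/639805 H=5632000/2474953] → run H
t=15: vr[E=15704064/6213911 F=2227712/639805 H=7229952/2474953] → run E
t=16: vr[F=2227712/639805 H=7229952/2474953] → run H
t=17: vr[F=2227712/639805 H=8827904/2474953] → run F
t=18: vr[F=3026688/639805 H=8827904/2474953] → run H
t=19: vr[F=3026688/639805 H=10425856/2474953] → run H
t=20: vr[F=3026688/639805 H=12023808/2474953] → run F
t=21: vr[F=3825664/639805 H=12023808/2474953] → run H
t=22: vr[F=3825664/639805 H=13621760/2474953] → run H
t=23: vr[F=3825664/639805] → run F
t=24: vr[F=924928/127961] → run F
t=25: vr[F=5423616/639805] → run F
t=26: (idle)
t=27: (idle)
t=28: (idle)
t=29: (idle)
t=30: (idle)
t=31: (idle)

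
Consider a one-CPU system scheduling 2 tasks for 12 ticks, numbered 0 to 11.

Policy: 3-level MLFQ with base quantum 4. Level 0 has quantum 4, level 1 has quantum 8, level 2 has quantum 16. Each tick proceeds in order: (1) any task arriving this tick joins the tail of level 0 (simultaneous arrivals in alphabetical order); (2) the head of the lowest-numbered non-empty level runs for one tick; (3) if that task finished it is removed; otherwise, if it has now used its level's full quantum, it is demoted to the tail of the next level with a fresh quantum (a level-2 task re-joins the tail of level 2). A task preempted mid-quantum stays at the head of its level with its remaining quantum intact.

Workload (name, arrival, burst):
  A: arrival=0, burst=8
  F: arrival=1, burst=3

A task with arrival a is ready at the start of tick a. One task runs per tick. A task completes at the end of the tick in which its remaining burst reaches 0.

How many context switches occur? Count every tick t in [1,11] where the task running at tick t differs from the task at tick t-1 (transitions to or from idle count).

context switches = 3

t=0: L0/L1/L2 = A/-/- → run A
t=1: L0/L1/L2 = AF/-/- → run A
t=2: L0/L1/L2 = AF/-/- → run A
t=3: L0/L1/L2 = AF/-/- → run A
t=4: L0/L1/L2 = F/A/- → run F
t=5: L0/L1/L2 = F/A/- → run F
t=6: L0/L1/L2 = F/A/- → run F
t=7: L0/L1/L2 = -/A/- → run A
t=8: L0/L1/L2 = -/A/- → run A
t=9: L0/L1/L2 = -/A/- → run A
t=10: L0/L1/L2 = -/A/- → run A
t=11: (idle)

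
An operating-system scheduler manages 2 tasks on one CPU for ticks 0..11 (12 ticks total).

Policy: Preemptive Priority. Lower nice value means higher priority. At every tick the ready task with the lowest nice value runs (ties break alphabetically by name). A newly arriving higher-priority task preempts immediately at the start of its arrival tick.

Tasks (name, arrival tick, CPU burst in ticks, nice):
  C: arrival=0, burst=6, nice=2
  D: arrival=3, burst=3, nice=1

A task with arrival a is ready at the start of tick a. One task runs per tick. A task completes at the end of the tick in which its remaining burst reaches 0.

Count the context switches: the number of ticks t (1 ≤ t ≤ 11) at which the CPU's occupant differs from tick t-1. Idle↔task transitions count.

context switches = 3

t=0: ready={C} → run C
t=1: ready={C} → run C
t=2: ready={C} → run C
t=3: ready={C,D} → run D
t=4: ready={C,D} → run D
t=5: ready={C,D} → run D
t=6: ready={C} → run C
t=7: ready={C} → run C
t=8: ready={C} → run C
t=9: (idle)
t=10: (idle)
t=11: (idle)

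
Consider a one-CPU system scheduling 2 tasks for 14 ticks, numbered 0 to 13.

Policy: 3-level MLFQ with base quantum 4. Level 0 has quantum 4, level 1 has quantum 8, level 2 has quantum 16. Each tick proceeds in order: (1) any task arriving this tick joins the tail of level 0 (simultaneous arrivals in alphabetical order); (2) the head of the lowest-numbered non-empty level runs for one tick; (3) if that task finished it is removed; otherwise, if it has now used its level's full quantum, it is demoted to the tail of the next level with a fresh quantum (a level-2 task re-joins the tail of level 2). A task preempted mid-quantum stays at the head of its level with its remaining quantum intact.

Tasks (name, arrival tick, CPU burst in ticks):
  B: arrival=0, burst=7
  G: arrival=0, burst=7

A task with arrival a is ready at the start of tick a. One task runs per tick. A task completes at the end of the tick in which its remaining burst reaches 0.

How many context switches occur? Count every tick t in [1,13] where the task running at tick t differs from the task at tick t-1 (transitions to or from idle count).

t=0: L0/L1/L2 = BG/-/- → run B
t=1: L0/L1/L2 = BG/-/- → run B
t=2: L0/L1/L2 = BG/-/- → run B
t=3: L0/L1/L2 = BG/-/- → run B
t=4: L0/L1/L2 = G/B/- → run G
t=5: L0/L1/L2 = G/B/- → run G
t=6: L0/L1/L2 = G/B/- → run G
t=7: L0/L1/L2 = G/B/- → run G
t=8: L0/L1/L2 = -/BG/- → run B
t=9: L0/L1/L2 = -/BG/- → run B
t=10: L0/L1/L2 = -/BG/- → run B
t=11: L0/L1/L2 = -/G/- → run G
t=12: L0/L1/L2 = -/G/- → run G
t=13: L0/L1/L2 = -/G/- → run G

context switches = 3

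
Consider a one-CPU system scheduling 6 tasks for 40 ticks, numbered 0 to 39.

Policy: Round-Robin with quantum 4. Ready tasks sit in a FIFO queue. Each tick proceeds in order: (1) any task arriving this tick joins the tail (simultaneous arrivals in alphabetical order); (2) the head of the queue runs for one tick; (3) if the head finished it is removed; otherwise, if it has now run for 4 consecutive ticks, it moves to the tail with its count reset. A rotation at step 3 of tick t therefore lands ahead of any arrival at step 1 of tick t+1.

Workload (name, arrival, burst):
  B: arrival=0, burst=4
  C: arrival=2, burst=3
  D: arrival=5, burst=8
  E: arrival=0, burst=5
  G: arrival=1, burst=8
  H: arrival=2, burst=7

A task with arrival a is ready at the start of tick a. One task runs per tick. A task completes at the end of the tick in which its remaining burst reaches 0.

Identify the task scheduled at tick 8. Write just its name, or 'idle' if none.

t=0: queue=[B,E] q_used=0 → run B
t=1: queue=[B,E,G] q_used=1 → run B
t=2: queue=[B,E,G,C,H] q_used=2 → run B
t=3: queue=[B,E,G,C,H] q_used=3 → run B
t=4: queue=[E,G,C,H] q_used=0 → run E
t=5: queue=[E,G,C,H,D] q_used=1 → run E
t=6: queue=[E,G,C,H,D] q_used=2 → run E
t=7: queue=[E,G,C,H,D] q_used=3 → run E
t=8: queue=[G,C,H,D,E] q_used=0 → run G
t=9: queue=[G,C,H,D,E] q_used=1 → run G
t=10: queue=[G,C,H,D,E] q_used=2 → run G
t=11: queue=[G,C,H,D,E] q_used=3 → run G
t=12: queue=[C,H,D,E,G] q_used=0 → run C
t=13: queue=[C,H,D,E,G] q_used=1 → run C
t=14: queue=[C,H,D,E,G] q_used=2 → run C
t=15: queue=[H,D,E,G] q_used=0 → run H
t=16: queue=[H,D,E,G] q_used=1 → run H
t=17: queue=[H,D,E,G] q_used=2 → run H
t=18: queue=[H,D,E,G] q_used=3 → run H
t=19: queue=[D,E,G,H] q_used=0 → run D
t=20: queue=[D,E,G,H] q_used=1 → run D
t=21: queue=[D,E,G,H] q_used=2 → run D
t=22: queue=[D,E,G,H] q_used=3 → run D
t=23: queue=[E,G,H,D] q_used=0 → run E
t=24: queue=[G,H,D] q_used=0 → run G
t=25: queue=[G,H,D] q_used=1 → run G
t=26: queue=[G,H,D] q_used=2 → run G
t=27: queue=[G,H,D] q_used=3 → run G
t=28: queue=[H,D] q_used=0 → run H
t=29: queue=[H,D] q_used=1 → run H
t=30: queue=[H,D] q_used=2 → run H
t=31: queue=[D] q_used=0 → run D
t=32: queue=[D] q_used=1 → run D
t=33: queue=[D] q_used=2 → run D
t=34: queue=[D] q_used=3 → run D
t=35: (idle)
t=36: (idle)
t=37: (idle)
t=38: (idle)
t=39: (idle)

running at tick 8 = G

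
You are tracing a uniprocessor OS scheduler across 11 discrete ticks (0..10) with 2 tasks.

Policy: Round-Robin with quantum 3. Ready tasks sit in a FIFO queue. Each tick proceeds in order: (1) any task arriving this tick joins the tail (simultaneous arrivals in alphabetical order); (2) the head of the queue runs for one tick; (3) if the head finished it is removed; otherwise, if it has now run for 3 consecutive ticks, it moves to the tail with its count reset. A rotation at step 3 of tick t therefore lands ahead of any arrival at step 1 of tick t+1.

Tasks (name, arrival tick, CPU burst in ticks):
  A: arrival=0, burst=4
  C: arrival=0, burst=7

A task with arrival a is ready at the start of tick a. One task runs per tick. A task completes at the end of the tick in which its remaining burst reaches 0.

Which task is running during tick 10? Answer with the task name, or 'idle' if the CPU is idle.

running at tick 10 = C

t=0: queue=[A,C] q_used=0 → run A
t=1: queue=[A,C] q_used=1 → run A
t=2: queue=[A,C] q_used=2 → run A
t=3: queue=[C,A] q_used=0 → run C
t=4: queue=[C,A] q_used=1 → run C
t=5: queue=[C,A] q_used=2 → run C
t=6: queue=[A,C] q_used=0 → run A
t=7: queue=[C] q_used=0 → run C
t=8: queue=[C] q_used=1 → run C
t=9: queue=[C] q_used=2 → run C
t=10: queue=[C] q_used=0 → run C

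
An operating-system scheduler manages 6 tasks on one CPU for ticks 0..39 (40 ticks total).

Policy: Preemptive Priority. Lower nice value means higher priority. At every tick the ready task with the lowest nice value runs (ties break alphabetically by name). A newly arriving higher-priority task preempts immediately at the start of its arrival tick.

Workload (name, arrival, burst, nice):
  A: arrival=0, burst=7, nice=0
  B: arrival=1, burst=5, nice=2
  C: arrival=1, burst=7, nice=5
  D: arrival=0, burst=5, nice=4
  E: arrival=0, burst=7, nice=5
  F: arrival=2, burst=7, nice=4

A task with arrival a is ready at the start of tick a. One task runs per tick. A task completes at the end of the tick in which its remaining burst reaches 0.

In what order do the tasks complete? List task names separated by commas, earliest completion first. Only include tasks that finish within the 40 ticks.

completion order = A, B, D, F, C, E

t=0: ready={A,D,E} → run A
t=1: ready={A,B,C,D,E} → run A
t=2: ready={A,B,C,D,E,F} → run A
t=3: ready={A,B,C,D,E,F} → run A
t=4: ready={A,B,C,D,E,F} → run A
t=5: ready={A,B,C,D,E,F} → run A
t=6: ready={A,B,C,D,E,F} → run A
t=7: ready={B,C,D,E,F} → run B
t=8: ready={B,C,D,E,F} → run B
t=9: ready={B,C,D,E,F} → run B
t=10: ready={B,C,D,E,F} → run B
t=11: ready={B,C,D,E,F} → run B
t=12: ready={C,D,E,F} → run D
t=13: ready={C,D,E,F} → run D
t=14: ready={C,D,E,F} → run D
t=15: ready={C,D,E,F} → run D
t=16: ready={C,D,E,F} → run D
t=17: ready={C,E,F} → run F
t=18: ready={C,E,F} → run F
t=19: ready={C,E,F} → run F
t=20: ready={C,E,F} → run F
t=21: ready={C,E,F} → run F
t=22: ready={C,E,F} → run F
t=23: ready={C,E,F} → run F
t=24: ready={C,E} → run C
t=25: ready={C,E} → run C
t=26: ready={C,E} → run C
t=27: ready={C,E} → run C
t=28: ready={C,E} → run C
t=29: ready={C,E} → run C
t=30: ready={C,E} → run C
t=31: ready={E} → run E
t=32: ready={E} → run E
t=33: ready={E} → run E
t=34: ready={E} → run E
t=35: ready={E} → run E
t=36: ready={E} → run E
t=37: ready={E} → run E
t=38: (idle)
t=39: (idle)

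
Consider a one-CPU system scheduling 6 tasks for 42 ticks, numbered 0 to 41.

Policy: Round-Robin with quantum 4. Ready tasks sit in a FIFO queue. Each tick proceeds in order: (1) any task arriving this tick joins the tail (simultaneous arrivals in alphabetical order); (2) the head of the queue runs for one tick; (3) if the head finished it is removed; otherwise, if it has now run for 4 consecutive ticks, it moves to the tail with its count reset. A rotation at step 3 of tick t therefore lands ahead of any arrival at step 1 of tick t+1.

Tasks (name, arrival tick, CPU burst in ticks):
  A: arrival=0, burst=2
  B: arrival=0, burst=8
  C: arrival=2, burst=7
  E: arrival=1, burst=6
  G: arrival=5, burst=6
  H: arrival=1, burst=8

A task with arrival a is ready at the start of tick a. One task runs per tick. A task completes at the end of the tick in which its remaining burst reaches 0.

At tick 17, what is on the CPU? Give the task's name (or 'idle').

running at tick 17 = C

t=0: queue=[A,B] q_used=0 → run A
t=1: queue=[A,B,E,H] q_used=1 → run A
t=2: queue=[B,E,H,C] q_used=0 → run B
t=3: queue=[B,E,H,C] q_used=1 → run B
t=4: queue=[B,E,H,C] q_used=2 → run B
t=5: queue=[B,E,H,C,G] q_used=3 → run B
t=6: queue=[E,H,C,G,B] q_used=0 → run E
t=7: queue=[E,H,C,G,B] q_used=1 → run E
t=8: queue=[E,H,C,G,B] q_used=2 → run E
t=9: queue=[E,H,C,G,B] q_used=3 → run E
t=10: queue=[H,C,G,B,E] q_used=0 → run H
t=11: queue=[H,C,G,B,E] q_used=1 → run H
t=12: queue=[H,C,G,B,E] q_used=2 → run H
t=13: queue=[H,C,G,B,E] q_used=3 → run H
t=14: queue=[C,G,B,E,H] q_used=0 → run C
t=15: queue=[C,G,B,E,H] q_used=1 → run C
t=16: queue=[C,G,B,E,H] q_used=2 → run C
t=17: queue=[C,G,B,E,H] q_used=3 → run C
t=18: queue=[G,B,E,H,C] q_used=0 → run G
t=19: queue=[G,B,E,H,C] q_used=1 → run G
t=20: queue=[G,B,E,H,C] q_used=2 → run G
t=21: queue=[G,B,E,H,C] q_used=3 → run G
t=22: queue=[B,E,H,C,G] q_used=0 → run B
t=23: queue=[B,E,H,C,G] q_used=1 → run B
t=24: queue=[B,E,H,C,G] q_used=2 → run B
t=25: queue=[B,E,H,C,G] q_used=3 → run B
t=26: queue=[E,H,C,G] q_used=0 → run E
t=27: queue=[E,H,C,G] q_used=1 → run E
t=28: queue=[H,C,G] q_used=0 → run H
t=29: queue=[H,C,G] q_used=1 → run H
t=30: queue=[H,C,G] q_used=2 → run H
t=31: queue=[H,C,G] q_used=3 → run H
t=32: queue=[C,G] q_used=0 → run C
t=33: queue=[C,G] q_used=1 → run C
t=34: queue=[C,G] q_used=2 → run C
t=35: queue=[G] q_used=0 → run G
t=36: queue=[G] q_used=1 → run G
t=37: (idle)
t=38: (idle)
t=39: (idle)
t=40: (idle)
t=41: (idle)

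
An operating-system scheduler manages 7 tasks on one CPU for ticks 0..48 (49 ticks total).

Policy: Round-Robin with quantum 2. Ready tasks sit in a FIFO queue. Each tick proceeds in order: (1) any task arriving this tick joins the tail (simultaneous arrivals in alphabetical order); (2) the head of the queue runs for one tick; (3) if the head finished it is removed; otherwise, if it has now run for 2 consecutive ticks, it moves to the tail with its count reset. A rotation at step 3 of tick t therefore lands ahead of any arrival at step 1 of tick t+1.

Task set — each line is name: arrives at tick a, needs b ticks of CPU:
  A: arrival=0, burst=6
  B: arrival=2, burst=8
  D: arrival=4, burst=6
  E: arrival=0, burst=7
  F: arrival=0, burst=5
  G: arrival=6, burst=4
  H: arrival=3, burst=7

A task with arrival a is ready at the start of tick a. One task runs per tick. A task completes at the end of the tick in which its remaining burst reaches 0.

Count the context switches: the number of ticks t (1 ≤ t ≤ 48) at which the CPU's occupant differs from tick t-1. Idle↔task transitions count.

context switches = 23

t=0: queue=[A,E,F] q_used=0 → run A
t=1: queue=[A,E,F] q_used=1 → run A
t=2: queue=[E,F,A,B] q_used=0 → run E
t=3: queue=[E,F,A,B,H] q_used=1 → run E
t=4: queue=[F,A,B,H,E,D] q_used=0 → run F
t=5: queue=[F,A,B,H,E,D] q_used=1 → run F
t=6: queue=[A,B,H,E,D,F,G] q_used=0 → run A
t=7: queue=[A,B,H,E,D,F,G] q_used=1 → run A
t=8: queue=[B,H,E,D,F,G,A] q_used=0 → run B
t=9: queue=[B,H,E,D,F,G,A] q_used=1 → run B
t=10: queue=[H,E,D,F,G,A,B] q_used=0 → run H
t=11: queue=[H,E,D,F,G,A,B] q_used=1 → run H
t=12: queue=[E,D,F,G,A,B,H] q_used=0 → run E
t=13: queue=[E,D,F,G,A,B,H] q_used=1 → run E
t=14: queue=[D,F,G,A,B,H,E] q_used=0 → run D
t=15: queue=[D,F,G,A,B,H,E] q_used=1 → run D
t=16: queue=[F,G,A,B,H,E,D] q_used=0 → run F
t=17: queue=[F,G,A,B,H,E,D] q_used=1 → run F
t=18: queue=[G,A,B,H,E,D,F] q_used=0 → run G
t=19: queue=[G,A,B,H,E,D,F] q_used=1 → run G
t=20: queue=[A,B,H,E,D,F,G] q_used=0 → run A
t=21: queue=[A,B,H,E,D,F,G] q_used=1 → run A
t=22: queue=[B,H,E,D,F,G] q_used=0 → run B
t=23: queue=[B,H,E,D,F,G] q_used=1 → run B
t=24: queue=[H,E,D,F,G,B] q_used=0 → run H
t=25: queue=[H,E,D,F,G,B] q_used=1 → run H
t=26: queue=[E,D,F,G,B,H] q_used=0 → run E
t=27: queue=[E,D,F,G,B,H] q_used=1 → run E
t=28: queue=[D,F,G,B,H,E] q_used=0 → run D
t=29: queue=[D,F,G,B,H,E] q_used=1 → run D
t=30: queue=[F,G,B,H,E,D] q_used=0 → run F
t=31: queue=[G,B,H,E,D] q_used=0 → run G
t=32: queue=[G,B,H,E,D] q_used=1 → run G
t=33: queue=[B,H,E,D] q_used=0 → run B
t=34: queue=[B,H,E,D] q_used=1 → run B
t=35: queue=[H,E,D,B] q_used=0 → run H
t=36: queue=[H,E,D,B] q_used=1 → run H
t=37: queue=[E,D,B,H] q_used=0 → run E
t=38: queue=[D,B,H] q_used=0 → run D
t=39: queue=[D,B,H] q_used=1 → run D
t=40: queue=[B,H] q_used=0 → run B
t=41: queue=[B,H] q_used=1 → run B
t=42: queue=[H] q_used=0 → run H
t=43: (idle)
t=44: (idle)
t=45: (idle)
t=46: (idle)
t=47: (idle)
t=48: (idle)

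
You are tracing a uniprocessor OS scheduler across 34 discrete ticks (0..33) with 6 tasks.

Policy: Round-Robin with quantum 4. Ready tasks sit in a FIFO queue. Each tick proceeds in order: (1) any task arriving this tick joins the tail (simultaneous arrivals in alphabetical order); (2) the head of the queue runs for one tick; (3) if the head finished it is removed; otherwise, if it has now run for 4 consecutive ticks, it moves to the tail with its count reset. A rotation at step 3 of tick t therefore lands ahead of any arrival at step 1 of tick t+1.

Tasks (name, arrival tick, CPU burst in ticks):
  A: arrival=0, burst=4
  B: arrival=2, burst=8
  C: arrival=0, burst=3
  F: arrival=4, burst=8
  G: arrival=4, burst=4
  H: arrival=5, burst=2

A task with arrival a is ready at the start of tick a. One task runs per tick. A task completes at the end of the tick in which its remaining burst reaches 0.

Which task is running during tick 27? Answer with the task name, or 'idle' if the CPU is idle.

running at tick 27 = F

t=0: queue=[A,C] q_used=0 → run A
t=1: queue=[A,C] q_used=1 → run A
t=2: queue=[A,C,B] q_used=2 → run A
t=3: queue=[A,C,B] q_used=3 → run A
t=4: queue=[C,B,F,G] q_used=0 → run C
t=5: queue=[C,B,F,G,H] q_used=1 → run C
t=6: queue=[C,B,F,G,H] q_used=2 → run C
t=7: queue=[B,F,G,H] q_used=0 → run B
t=8: queue=[B,F,G,H] q_used=1 → run B
t=9: queue=[B,F,G,H] q_used=2 → run B
t=10: queue=[B,F,G,H] q_used=3 → run B
t=11: queue=[F,G,H,B] q_used=0 → run F
t=12: queue=[F,G,H,B] q_used=1 → run F
t=13: queue=[F,G,H,B] q_used=2 → run F
t=14: queue=[F,G,H,B] q_used=3 → run F
t=15: queue=[G,H,B,F] q_used=0 → run G
t=16: queue=[G,H,B,F] q_used=1 → run G
t=17: queue=[G,H,B,F] q_used=2 → run G
t=18: queue=[G,H,B,F] q_used=3 → run G
t=19: queue=[H,B,F] q_used=0 → run H
t=20: queue=[H,B,F] q_used=1 → run H
t=21: queue=[B,F] q_used=0 → run B
t=22: queue=[B,F] q_used=1 → run B
t=23: queue=[B,F] q_used=2 → run B
t=24: queue=[B,F] q_used=3 → run B
t=25: queue=[F] q_used=0 → run F
t=26: queue=[F] q_used=1 → run F
t=27: queue=[F] q_used=2 → run F
t=28: queue=[F] q_used=3 → run F
t=29: (idle)
t=30: (idle)
t=31: (idle)
t=32: (idle)
t=33: (idle)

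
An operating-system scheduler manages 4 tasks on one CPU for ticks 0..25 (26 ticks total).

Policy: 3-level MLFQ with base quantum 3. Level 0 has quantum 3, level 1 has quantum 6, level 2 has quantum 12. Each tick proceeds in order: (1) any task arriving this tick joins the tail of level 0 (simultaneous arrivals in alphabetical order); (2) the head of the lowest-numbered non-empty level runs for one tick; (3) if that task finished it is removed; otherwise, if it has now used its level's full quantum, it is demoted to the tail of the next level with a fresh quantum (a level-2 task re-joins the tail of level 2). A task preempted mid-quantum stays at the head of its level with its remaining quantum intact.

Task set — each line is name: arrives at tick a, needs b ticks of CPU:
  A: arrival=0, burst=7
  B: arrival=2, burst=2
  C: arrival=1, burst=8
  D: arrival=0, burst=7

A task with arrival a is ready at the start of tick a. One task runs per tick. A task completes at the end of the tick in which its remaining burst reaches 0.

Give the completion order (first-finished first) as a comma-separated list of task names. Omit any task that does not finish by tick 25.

completion order = B, A, D, C

t=0: L0/L1/L2 = AD/-/- → run A
t=1: L0/L1/L2 = ADC/-/- → run A
t=2: L0/L1/L2 = ADCB/-/- → run A
t=3: L0/L1/L2 = DCB/A/- → run D
t=4: L0/L1/L2 = DCB/A/- → run D
t=5: L0/L1/L2 = DCB/A/- → run D
t=6: L0/L1/L2 = CB/AD/- → run C
t=7: L0/L1/L2 = CB/AD/- → run C
t=8: L0/L1/L2 = CB/AD/- → run C
t=9: L0/L1/L2 = B/ADC/- → run B
t=10: L0/L1/L2 = B/ADC/- → run B
t=11: L0/L1/L2 = -/ADC/- → run A
t=12: L0/L1/L2 = -/ADC/- → run A
t=13: L0/L1/L2 = -/ADC/- → run A
t=14: L0/L1/L2 = -/ADC/- → run A
t=15: L0/L1/L2 = -/DC/- → run D
t=16: L0/L1/L2 = -/DC/- → run D
t=17: L0/L1/L2 = -/DC/- → run D
t=18: L0/L1/L2 = -/DC/- → run D
t=19: L0/L1/L2 = -/C/- → run C
t=20: L0/L1/L2 = -/C/- → run C
t=21: L0/L1/L2 = -/C/- → run C
t=22: L0/L1/L2 = -/C/- → run C
t=23: L0/L1/L2 = -/C/- → run C
t=24: (idle)
t=25: (idle)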